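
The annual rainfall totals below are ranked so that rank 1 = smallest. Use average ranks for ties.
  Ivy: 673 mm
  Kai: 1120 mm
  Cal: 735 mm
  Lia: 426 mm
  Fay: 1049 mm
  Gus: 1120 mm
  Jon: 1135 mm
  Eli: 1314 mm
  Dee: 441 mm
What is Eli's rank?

Sorted (ascending): 426, 441, 673, 735, 1049, 1120, 1120, 1135, 1314
The 2 values of 1120 occupy positions 6–7 → average rank (6+7)/2 = 6.5.
Eli has value 1314 mm → rank 9.

9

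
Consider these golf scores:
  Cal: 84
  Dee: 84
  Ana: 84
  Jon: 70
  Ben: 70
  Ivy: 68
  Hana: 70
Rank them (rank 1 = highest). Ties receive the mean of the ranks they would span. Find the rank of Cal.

Sorted (descending): 84, 84, 84, 70, 70, 70, 68
The 3 values of 84 occupy positions 1–3 → average rank 2.
The 3 values of 70 occupy positions 4–6 → average rank 5.
Cal has value 84 → rank 2.

2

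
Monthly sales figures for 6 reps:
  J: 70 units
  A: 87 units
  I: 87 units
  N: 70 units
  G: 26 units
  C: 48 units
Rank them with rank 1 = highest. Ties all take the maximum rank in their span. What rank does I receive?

Sorted (descending): 87, 87, 70, 70, 48, 26
The 2 values of 87 occupy positions 1–2 → each gets rank 2.
The 2 values of 70 occupy positions 3–4 → each gets rank 4.
I has value 87 units → rank 2.

2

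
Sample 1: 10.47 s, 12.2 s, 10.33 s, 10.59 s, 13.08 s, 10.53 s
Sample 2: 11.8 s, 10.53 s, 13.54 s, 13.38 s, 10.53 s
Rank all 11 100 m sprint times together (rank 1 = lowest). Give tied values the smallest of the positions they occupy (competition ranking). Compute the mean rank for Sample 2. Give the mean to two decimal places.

Sorted (ascending): 10.33, 10.47, 10.53, 10.53, 10.53, 10.59, 11.8, 12.2, 13.08, 13.38, 13.54
The 3 values of 10.53 occupy positions 3–5 → each gets rank 3.
Sample 2 values → pooled ranks: 11.8→7, 10.53→3, 13.54→11, 13.38→10, 10.53→3
Mean rank = (7 + 3 + 11 + 10 + 3) / 5 = 6.80

6.80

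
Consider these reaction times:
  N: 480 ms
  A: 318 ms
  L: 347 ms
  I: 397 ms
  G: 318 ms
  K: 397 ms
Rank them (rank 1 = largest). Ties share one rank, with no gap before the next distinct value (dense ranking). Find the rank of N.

1

Sorted (descending): 480, 397, 397, 347, 318, 318
The 2 values of 397 share dense rank 2.
The 2 values of 318 share dense rank 4.
Remaining distinct values take the next consecutive integers.
N has value 480 ms → rank 1.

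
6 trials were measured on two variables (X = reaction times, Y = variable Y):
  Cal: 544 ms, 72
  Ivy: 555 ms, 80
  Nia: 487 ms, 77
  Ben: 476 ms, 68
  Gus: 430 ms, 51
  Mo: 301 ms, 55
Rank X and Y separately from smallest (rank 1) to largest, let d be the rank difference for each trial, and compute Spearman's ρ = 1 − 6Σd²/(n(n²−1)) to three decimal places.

0.886

Ranks of variable 1: 5, 6, 4, 3, 2, 1
Ranks of variable 2: 4, 6, 5, 3, 1, 2
d = r₁ − r₂: 1, 0, -1, 0, 1, -1
d²: 1, 0, 1, 0, 1, 1; Σd² = 4
ρ = 1 − 6·4/(6·35) = 1 − 24/210 = 0.886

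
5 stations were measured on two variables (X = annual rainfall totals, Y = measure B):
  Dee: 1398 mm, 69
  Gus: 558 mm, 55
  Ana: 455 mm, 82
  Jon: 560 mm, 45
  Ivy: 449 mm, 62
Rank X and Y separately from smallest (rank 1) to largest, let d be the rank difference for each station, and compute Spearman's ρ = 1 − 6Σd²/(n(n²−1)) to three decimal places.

-0.200

Ranks of variable 1: 5, 3, 2, 4, 1
Ranks of variable 2: 4, 2, 5, 1, 3
d = r₁ − r₂: 1, 1, -3, 3, -2
d²: 1, 1, 9, 9, 4; Σd² = 24
ρ = 1 − 6·24/(5·24) = 1 − 144/120 = -0.200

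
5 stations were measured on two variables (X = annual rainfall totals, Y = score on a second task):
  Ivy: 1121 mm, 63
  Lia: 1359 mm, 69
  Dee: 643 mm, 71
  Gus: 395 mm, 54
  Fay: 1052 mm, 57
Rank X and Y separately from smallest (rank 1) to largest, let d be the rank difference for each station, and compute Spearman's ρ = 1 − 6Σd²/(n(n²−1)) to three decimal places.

Ranks of variable 1: 4, 5, 2, 1, 3
Ranks of variable 2: 3, 4, 5, 1, 2
d = r₁ − r₂: 1, 1, -3, 0, 1
d²: 1, 1, 9, 0, 1; Σd² = 12
ρ = 1 − 6·12/(5·24) = 1 − 72/120 = 0.400

0.400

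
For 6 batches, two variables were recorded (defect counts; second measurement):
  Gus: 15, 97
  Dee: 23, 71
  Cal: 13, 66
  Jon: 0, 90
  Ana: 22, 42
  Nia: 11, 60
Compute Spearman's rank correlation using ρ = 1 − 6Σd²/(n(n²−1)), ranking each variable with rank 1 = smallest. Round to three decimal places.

-0.143

Ranks of variable 1: 4, 6, 3, 1, 5, 2
Ranks of variable 2: 6, 4, 3, 5, 1, 2
d = r₁ − r₂: -2, 2, 0, -4, 4, 0
d²: 4, 4, 0, 16, 16, 0; Σd² = 40
ρ = 1 − 6·40/(6·35) = 1 − 240/210 = -0.143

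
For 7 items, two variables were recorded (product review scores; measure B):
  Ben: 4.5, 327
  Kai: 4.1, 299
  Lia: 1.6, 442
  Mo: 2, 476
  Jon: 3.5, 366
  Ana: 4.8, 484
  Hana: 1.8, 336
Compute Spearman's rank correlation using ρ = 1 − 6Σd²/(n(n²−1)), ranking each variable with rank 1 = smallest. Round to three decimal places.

Ranks of variable 1: 6, 5, 1, 3, 4, 7, 2
Ranks of variable 2: 2, 1, 5, 6, 4, 7, 3
d = r₁ − r₂: 4, 4, -4, -3, 0, 0, -1
d²: 16, 16, 16, 9, 0, 0, 1; Σd² = 58
ρ = 1 − 6·58/(7·48) = 1 − 348/336 = -0.036

-0.036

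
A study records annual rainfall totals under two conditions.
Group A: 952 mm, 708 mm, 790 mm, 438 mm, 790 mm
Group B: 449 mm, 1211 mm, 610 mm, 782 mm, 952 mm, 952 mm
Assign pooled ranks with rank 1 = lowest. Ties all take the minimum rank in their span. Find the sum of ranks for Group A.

25

Sorted (ascending): 438, 449, 610, 708, 782, 790, 790, 952, 952, 952, 1211
The 2 values of 790 occupy positions 6–7 → each gets rank 6.
The 3 values of 952 occupy positions 8–10 → each gets rank 8.
Group A values → pooled ranks: 952→8, 708→4, 790→6, 438→1, 790→6
Rank sum = 8 + 4 + 6 + 1 + 6 = 25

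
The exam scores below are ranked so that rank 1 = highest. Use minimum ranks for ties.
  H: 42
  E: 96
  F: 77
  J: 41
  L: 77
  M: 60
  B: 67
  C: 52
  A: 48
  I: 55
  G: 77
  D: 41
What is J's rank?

11

Sorted (descending): 96, 77, 77, 77, 67, 60, 55, 52, 48, 42, 41, 41
The 3 values of 77 occupy positions 2–4 → each gets rank 2.
The 2 values of 41 occupy positions 11–12 → each gets rank 11.
J has value 41 → rank 11.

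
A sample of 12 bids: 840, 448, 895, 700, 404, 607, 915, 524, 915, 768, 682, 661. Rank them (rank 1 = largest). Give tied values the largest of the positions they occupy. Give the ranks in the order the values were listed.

4, 11, 3, 6, 12, 9, 2, 10, 2, 5, 7, 8

Sorted (descending): 915, 915, 895, 840, 768, 700, 682, 661, 607, 524, 448, 404
The 2 values of 915 occupy positions 1–2 → each gets rank 2.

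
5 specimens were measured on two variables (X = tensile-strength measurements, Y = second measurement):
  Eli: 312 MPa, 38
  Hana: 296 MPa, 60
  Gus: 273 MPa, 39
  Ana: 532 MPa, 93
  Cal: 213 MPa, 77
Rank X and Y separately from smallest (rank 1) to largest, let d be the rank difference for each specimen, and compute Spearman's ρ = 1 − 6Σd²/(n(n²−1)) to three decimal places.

Ranks of variable 1: 4, 3, 2, 5, 1
Ranks of variable 2: 1, 3, 2, 5, 4
d = r₁ − r₂: 3, 0, 0, 0, -3
d²: 9, 0, 0, 0, 9; Σd² = 18
ρ = 1 − 6·18/(5·24) = 1 − 108/120 = 0.100

0.100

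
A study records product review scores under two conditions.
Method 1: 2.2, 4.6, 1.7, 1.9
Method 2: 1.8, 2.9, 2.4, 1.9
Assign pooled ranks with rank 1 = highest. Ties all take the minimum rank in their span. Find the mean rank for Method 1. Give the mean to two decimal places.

4.50

Sorted (descending): 4.6, 2.9, 2.4, 2.2, 1.9, 1.9, 1.8, 1.7
The 2 values of 1.9 occupy positions 5–6 → each gets rank 5.
Method 1 values → pooled ranks: 2.2→4, 4.6→1, 1.7→8, 1.9→5
Mean rank = (4 + 1 + 8 + 5) / 4 = 4.50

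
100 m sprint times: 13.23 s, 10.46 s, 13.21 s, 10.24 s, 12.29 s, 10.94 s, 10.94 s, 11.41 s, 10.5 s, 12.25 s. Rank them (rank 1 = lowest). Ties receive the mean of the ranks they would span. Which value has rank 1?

Sorted (ascending): 10.24, 10.46, 10.5, 10.94, 10.94, 11.41, 12.25, 12.29, 13.21, 13.23
The 2 values of 10.94 occupy positions 4–5 → average rank (4+5)/2 = 4.5.
Rank 1 → value 10.24.

10.24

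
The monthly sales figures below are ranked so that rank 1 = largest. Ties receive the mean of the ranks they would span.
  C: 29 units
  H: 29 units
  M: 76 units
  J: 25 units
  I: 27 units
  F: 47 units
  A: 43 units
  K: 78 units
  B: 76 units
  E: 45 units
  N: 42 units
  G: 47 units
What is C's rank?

9.5

Sorted (descending): 78, 76, 76, 47, 47, 45, 43, 42, 29, 29, 27, 25
The 2 values of 76 occupy positions 2–3 → average rank (2+3)/2 = 2.5.
The 2 values of 47 occupy positions 4–5 → average rank (4+5)/2 = 4.5.
The 2 values of 29 occupy positions 9–10 → average rank (9+10)/2 = 9.5.
C has value 29 units → rank 9.5.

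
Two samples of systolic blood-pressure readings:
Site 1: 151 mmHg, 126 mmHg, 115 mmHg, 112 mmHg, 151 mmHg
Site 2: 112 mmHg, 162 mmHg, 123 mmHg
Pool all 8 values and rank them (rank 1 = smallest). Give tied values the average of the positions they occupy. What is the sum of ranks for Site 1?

Sorted (ascending): 112, 112, 115, 123, 126, 151, 151, 162
The 2 values of 112 occupy positions 1–2 → average rank (1+2)/2 = 1.5.
The 2 values of 151 occupy positions 6–7 → average rank (6+7)/2 = 6.5.
Site 1 values → pooled ranks: 151→6.5, 126→5, 115→3, 112→1.5, 151→6.5
Rank sum = 6.5 + 5 + 3 + 1.5 + 6.5 = 22.5

22.5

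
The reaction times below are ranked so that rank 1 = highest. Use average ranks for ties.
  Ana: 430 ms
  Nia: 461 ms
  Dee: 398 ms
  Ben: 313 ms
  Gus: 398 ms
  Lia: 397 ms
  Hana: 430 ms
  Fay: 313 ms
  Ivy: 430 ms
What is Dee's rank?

Sorted (descending): 461, 430, 430, 430, 398, 398, 397, 313, 313
The 3 values of 430 occupy positions 2–4 → average rank 3.
The 2 values of 398 occupy positions 5–6 → average rank (5+6)/2 = 5.5.
The 2 values of 313 occupy positions 8–9 → average rank (8+9)/2 = 8.5.
Dee has value 398 ms → rank 5.5.

5.5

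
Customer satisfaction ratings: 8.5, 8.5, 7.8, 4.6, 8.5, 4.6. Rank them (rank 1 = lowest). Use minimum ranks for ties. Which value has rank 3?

7.8

Sorted (ascending): 4.6, 4.6, 7.8, 8.5, 8.5, 8.5
The 2 values of 4.6 occupy positions 1–2 → each gets rank 1.
The 3 values of 8.5 occupy positions 4–6 → each gets rank 4.
Rank 3 → value 7.8.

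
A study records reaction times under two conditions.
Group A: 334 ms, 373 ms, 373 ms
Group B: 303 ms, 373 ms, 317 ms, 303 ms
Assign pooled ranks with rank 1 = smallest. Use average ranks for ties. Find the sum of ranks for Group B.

12

Sorted (ascending): 303, 303, 317, 334, 373, 373, 373
The 2 values of 303 occupy positions 1–2 → average rank (1+2)/2 = 1.5.
The 3 values of 373 occupy positions 5–7 → average rank 6.
Group B values → pooled ranks: 303→1.5, 373→6, 317→3, 303→1.5
Rank sum = 1.5 + 6 + 3 + 1.5 = 12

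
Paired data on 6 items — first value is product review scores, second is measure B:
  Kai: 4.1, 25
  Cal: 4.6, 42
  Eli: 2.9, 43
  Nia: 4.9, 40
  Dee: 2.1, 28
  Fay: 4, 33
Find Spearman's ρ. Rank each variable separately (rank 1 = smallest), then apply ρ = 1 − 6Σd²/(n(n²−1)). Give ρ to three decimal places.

Ranks of variable 1: 4, 5, 2, 6, 1, 3
Ranks of variable 2: 1, 5, 6, 4, 2, 3
d = r₁ − r₂: 3, 0, -4, 2, -1, 0
d²: 9, 0, 16, 4, 1, 0; Σd² = 30
ρ = 1 − 6·30/(6·35) = 1 − 180/210 = 0.143

0.143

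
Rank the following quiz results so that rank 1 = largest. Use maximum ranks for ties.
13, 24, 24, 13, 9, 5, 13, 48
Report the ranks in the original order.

Sorted (descending): 48, 24, 24, 13, 13, 13, 9, 5
The 2 values of 24 occupy positions 2–3 → each gets rank 3.
The 3 values of 13 occupy positions 4–6 → each gets rank 6.

6, 3, 3, 6, 7, 8, 6, 1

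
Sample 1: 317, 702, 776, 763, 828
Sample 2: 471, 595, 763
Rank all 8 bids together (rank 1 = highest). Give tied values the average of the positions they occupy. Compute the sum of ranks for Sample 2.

16.5

Sorted (descending): 828, 776, 763, 763, 702, 595, 471, 317
The 2 values of 763 occupy positions 3–4 → average rank (3+4)/2 = 3.5.
Sample 2 values → pooled ranks: 471→7, 595→6, 763→3.5
Rank sum = 7 + 6 + 3.5 = 16.5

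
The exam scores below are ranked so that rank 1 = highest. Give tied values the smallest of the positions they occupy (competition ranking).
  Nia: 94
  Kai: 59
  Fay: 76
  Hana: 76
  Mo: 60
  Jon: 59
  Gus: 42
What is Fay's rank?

2

Sorted (descending): 94, 76, 76, 60, 59, 59, 42
The 2 values of 76 occupy positions 2–3 → each gets rank 2.
The 2 values of 59 occupy positions 5–6 → each gets rank 5.
Fay has value 76 → rank 2.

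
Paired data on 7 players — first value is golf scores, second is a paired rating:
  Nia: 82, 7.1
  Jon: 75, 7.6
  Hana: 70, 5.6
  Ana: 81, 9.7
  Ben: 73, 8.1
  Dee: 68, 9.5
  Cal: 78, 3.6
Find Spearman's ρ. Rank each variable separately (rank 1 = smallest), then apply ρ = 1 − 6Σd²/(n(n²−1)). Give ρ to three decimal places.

Ranks of variable 1: 7, 4, 2, 6, 3, 1, 5
Ranks of variable 2: 3, 4, 2, 7, 5, 6, 1
d = r₁ − r₂: 4, 0, 0, -1, -2, -5, 4
d²: 16, 0, 0, 1, 4, 25, 16; Σd² = 62
ρ = 1 − 6·62/(7·48) = 1 − 372/336 = -0.107

-0.107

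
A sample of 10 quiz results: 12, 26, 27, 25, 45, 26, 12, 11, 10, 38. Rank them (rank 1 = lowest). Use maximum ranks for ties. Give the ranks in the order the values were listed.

Sorted (ascending): 10, 11, 12, 12, 25, 26, 26, 27, 38, 45
The 2 values of 12 occupy positions 3–4 → each gets rank 4.
The 2 values of 26 occupy positions 6–7 → each gets rank 7.

4, 7, 8, 5, 10, 7, 4, 2, 1, 9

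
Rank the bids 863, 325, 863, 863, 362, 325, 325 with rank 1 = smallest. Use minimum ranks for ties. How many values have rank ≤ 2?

3

Sorted (ascending): 325, 325, 325, 362, 863, 863, 863
The 3 values of 325 occupy positions 1–3 → each gets rank 1.
The 3 values of 863 occupy positions 5–7 → each gets rank 5.
Ranks ≤ 2: {1, 1, 1} → 3 values.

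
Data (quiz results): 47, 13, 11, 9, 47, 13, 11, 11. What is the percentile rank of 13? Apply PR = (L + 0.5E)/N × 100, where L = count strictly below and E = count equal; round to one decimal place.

62.5

N = 8.
Strictly below 13: 4. Equal to 13: 2.
PR = (4 + 0.5·2)/8 × 100 = 62.5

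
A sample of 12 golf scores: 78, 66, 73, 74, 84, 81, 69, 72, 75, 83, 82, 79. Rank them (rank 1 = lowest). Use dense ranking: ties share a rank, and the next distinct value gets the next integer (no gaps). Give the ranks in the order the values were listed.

7, 1, 4, 5, 12, 9, 2, 3, 6, 11, 10, 8

Sorted (ascending): 66, 69, 72, 73, 74, 75, 78, 79, 81, 82, 83, 84
No ties — each value takes its position as its rank.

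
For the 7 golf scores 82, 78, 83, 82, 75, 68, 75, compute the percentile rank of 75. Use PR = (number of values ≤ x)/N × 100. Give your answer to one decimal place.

42.9

N = 7.
Strictly below 75: 1. Equal to 75: 2.
PR = 3/7 × 100 = 42.9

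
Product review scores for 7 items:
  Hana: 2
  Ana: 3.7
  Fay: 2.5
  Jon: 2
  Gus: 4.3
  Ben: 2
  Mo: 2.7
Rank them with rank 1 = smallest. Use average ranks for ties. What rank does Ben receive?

2

Sorted (ascending): 2, 2, 2, 2.5, 2.7, 3.7, 4.3
The 3 values of 2 occupy positions 1–3 → average rank 2.
Ben has value 2 → rank 2.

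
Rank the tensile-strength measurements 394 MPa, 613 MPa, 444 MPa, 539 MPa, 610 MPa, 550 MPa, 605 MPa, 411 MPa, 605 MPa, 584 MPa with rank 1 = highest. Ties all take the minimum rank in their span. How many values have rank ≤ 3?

4

Sorted (descending): 613, 610, 605, 605, 584, 550, 539, 444, 411, 394
The 2 values of 605 occupy positions 3–4 → each gets rank 3.
Ranks ≤ 3: {1, 2, 3, 3} → 4 values.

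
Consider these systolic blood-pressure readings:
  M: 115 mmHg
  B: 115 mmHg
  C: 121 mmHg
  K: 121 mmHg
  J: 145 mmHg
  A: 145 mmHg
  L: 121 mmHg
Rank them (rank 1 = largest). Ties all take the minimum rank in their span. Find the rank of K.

3

Sorted (descending): 145, 145, 121, 121, 121, 115, 115
The 2 values of 145 occupy positions 1–2 → each gets rank 1.
The 3 values of 121 occupy positions 3–5 → each gets rank 3.
The 2 values of 115 occupy positions 6–7 → each gets rank 6.
K has value 121 mmHg → rank 3.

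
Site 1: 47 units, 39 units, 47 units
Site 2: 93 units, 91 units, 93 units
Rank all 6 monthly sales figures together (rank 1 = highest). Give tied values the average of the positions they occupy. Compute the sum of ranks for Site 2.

Sorted (descending): 93, 93, 91, 47, 47, 39
The 2 values of 93 occupy positions 1–2 → average rank (1+2)/2 = 1.5.
The 2 values of 47 occupy positions 4–5 → average rank (4+5)/2 = 4.5.
Site 2 values → pooled ranks: 93→1.5, 91→3, 93→1.5
Rank sum = 1.5 + 3 + 1.5 = 6

6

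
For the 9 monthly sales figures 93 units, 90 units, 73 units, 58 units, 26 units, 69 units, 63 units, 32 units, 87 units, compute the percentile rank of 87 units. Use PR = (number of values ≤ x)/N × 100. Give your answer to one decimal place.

N = 9.
Strictly below 87: 6. Equal to 87: 1.
PR = 7/9 × 100 = 77.8

77.8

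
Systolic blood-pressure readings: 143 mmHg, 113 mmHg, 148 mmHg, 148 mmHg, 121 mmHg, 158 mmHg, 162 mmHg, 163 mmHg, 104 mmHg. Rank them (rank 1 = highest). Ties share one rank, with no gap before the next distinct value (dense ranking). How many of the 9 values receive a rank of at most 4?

Sorted (descending): 163, 162, 158, 148, 148, 143, 121, 113, 104
The 2 values of 148 share dense rank 4.
Remaining distinct values take the next consecutive integers.
Ranks ≤ 4: {1, 2, 3, 4, 4} → 5 values.

5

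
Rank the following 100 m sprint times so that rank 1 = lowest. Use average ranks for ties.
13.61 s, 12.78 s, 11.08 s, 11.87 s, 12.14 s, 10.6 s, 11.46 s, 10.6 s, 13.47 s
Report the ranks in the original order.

Sorted (ascending): 10.6, 10.6, 11.08, 11.46, 11.87, 12.14, 12.78, 13.47, 13.61
The 2 values of 10.6 occupy positions 1–2 → average rank (1+2)/2 = 1.5.

9, 7, 3, 5, 6, 1.5, 4, 1.5, 8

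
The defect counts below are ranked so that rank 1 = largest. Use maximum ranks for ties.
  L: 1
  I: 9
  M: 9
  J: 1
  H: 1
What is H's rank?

5

Sorted (descending): 9, 9, 1, 1, 1
The 2 values of 9 occupy positions 1–2 → each gets rank 2.
The 3 values of 1 occupy positions 3–5 → each gets rank 5.
H has value 1 → rank 5.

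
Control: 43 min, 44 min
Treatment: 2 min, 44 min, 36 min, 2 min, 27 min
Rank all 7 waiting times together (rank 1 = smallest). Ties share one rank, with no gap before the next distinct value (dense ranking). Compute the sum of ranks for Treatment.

Sorted (ascending): 2, 2, 27, 36, 43, 44, 44
The 2 values of 2 share dense rank 1.
The 2 values of 44 share dense rank 5.
Remaining distinct values take the next consecutive integers.
Treatment values → pooled ranks: 2→1, 44→5, 36→3, 2→1, 27→2
Rank sum = 1 + 5 + 3 + 1 + 2 = 12

12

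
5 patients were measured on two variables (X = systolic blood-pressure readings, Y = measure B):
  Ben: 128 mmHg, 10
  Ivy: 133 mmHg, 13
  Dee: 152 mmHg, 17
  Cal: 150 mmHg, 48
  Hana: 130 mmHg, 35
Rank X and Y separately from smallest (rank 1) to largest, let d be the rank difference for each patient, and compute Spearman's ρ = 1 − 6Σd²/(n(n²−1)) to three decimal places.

Ranks of variable 1: 1, 3, 5, 4, 2
Ranks of variable 2: 1, 2, 3, 5, 4
d = r₁ − r₂: 0, 1, 2, -1, -2
d²: 0, 1, 4, 1, 4; Σd² = 10
ρ = 1 − 6·10/(5·24) = 1 − 60/120 = 0.500

0.500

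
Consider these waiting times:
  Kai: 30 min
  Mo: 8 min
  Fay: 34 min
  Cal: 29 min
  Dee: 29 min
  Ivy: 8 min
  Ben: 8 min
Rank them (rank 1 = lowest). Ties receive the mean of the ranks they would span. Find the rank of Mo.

2

Sorted (ascending): 8, 8, 8, 29, 29, 30, 34
The 3 values of 8 occupy positions 1–3 → average rank 2.
The 2 values of 29 occupy positions 4–5 → average rank (4+5)/2 = 4.5.
Mo has value 8 min → rank 2.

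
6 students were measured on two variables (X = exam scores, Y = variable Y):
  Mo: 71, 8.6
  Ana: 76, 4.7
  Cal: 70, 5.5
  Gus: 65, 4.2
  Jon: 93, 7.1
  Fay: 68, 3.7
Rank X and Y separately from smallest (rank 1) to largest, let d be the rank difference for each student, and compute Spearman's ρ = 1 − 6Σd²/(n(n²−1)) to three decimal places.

Ranks of variable 1: 4, 5, 3, 1, 6, 2
Ranks of variable 2: 6, 3, 4, 2, 5, 1
d = r₁ − r₂: -2, 2, -1, -1, 1, 1
d²: 4, 4, 1, 1, 1, 1; Σd² = 12
ρ = 1 − 6·12/(6·35) = 1 − 72/210 = 0.657

0.657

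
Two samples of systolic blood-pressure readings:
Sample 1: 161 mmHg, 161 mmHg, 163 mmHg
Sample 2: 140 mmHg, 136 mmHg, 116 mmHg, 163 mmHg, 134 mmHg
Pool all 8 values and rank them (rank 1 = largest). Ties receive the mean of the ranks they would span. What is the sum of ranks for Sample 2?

27.5

Sorted (descending): 163, 163, 161, 161, 140, 136, 134, 116
The 2 values of 163 occupy positions 1–2 → average rank (1+2)/2 = 1.5.
The 2 values of 161 occupy positions 3–4 → average rank (3+4)/2 = 3.5.
Sample 2 values → pooled ranks: 140→5, 136→6, 116→8, 163→1.5, 134→7
Rank sum = 5 + 6 + 8 + 1.5 + 7 = 27.5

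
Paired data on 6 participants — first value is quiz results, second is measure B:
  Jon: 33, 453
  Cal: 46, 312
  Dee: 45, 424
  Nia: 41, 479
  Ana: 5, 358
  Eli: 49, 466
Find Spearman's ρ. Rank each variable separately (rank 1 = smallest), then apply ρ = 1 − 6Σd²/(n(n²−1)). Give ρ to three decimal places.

Ranks of variable 1: 2, 5, 4, 3, 1, 6
Ranks of variable 2: 4, 1, 3, 6, 2, 5
d = r₁ − r₂: -2, 4, 1, -3, -1, 1
d²: 4, 16, 1, 9, 1, 1; Σd² = 32
ρ = 1 − 6·32/(6·35) = 1 − 192/210 = 0.086

0.086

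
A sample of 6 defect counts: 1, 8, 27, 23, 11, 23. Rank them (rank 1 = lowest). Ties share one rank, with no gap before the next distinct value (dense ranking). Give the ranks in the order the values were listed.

1, 2, 5, 4, 3, 4

Sorted (ascending): 1, 8, 11, 23, 23, 27
The 2 values of 23 share dense rank 4.
Remaining distinct values take the next consecutive integers.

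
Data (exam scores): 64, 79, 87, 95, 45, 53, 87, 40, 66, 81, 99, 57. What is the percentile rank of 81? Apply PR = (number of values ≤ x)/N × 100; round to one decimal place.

N = 12.
Strictly below 81: 7. Equal to 81: 1.
PR = 8/12 × 100 = 66.7

66.7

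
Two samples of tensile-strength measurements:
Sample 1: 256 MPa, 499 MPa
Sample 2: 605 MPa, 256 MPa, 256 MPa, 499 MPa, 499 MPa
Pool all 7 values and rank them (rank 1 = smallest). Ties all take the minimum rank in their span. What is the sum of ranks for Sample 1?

Sorted (ascending): 256, 256, 256, 499, 499, 499, 605
The 3 values of 256 occupy positions 1–3 → each gets rank 1.
The 3 values of 499 occupy positions 4–6 → each gets rank 4.
Sample 1 values → pooled ranks: 256→1, 499→4
Rank sum = 1 + 4 = 5

5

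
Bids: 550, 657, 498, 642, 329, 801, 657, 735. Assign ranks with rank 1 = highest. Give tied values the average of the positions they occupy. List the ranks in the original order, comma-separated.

6, 3.5, 7, 5, 8, 1, 3.5, 2

Sorted (descending): 801, 735, 657, 657, 642, 550, 498, 329
The 2 values of 657 occupy positions 3–4 → average rank (3+4)/2 = 3.5.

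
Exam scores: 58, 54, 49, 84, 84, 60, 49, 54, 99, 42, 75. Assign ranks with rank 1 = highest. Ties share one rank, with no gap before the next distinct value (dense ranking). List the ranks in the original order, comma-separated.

5, 6, 7, 2, 2, 4, 7, 6, 1, 8, 3

Sorted (descending): 99, 84, 84, 75, 60, 58, 54, 54, 49, 49, 42
The 2 values of 84 share dense rank 2.
The 2 values of 54 share dense rank 6.
The 2 values of 49 share dense rank 7.
Remaining distinct values take the next consecutive integers.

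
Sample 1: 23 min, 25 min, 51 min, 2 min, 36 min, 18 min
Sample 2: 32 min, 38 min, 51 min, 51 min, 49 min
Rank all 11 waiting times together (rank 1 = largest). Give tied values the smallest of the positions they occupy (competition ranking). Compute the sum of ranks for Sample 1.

45

Sorted (descending): 51, 51, 51, 49, 38, 36, 32, 25, 23, 18, 2
The 3 values of 51 occupy positions 1–3 → each gets rank 1.
Sample 1 values → pooled ranks: 23→9, 25→8, 51→1, 2→11, 36→6, 18→10
Rank sum = 9 + 8 + 1 + 11 + 6 + 10 = 45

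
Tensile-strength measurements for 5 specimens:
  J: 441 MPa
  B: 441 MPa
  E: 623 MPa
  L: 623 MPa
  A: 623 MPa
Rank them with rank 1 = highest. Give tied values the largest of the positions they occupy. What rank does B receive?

5

Sorted (descending): 623, 623, 623, 441, 441
The 3 values of 623 occupy positions 1–3 → each gets rank 3.
The 2 values of 441 occupy positions 4–5 → each gets rank 5.
B has value 441 MPa → rank 5.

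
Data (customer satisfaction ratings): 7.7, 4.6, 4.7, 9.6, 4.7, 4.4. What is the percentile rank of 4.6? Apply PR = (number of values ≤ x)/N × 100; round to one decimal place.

N = 6.
Strictly below 4.6: 1. Equal to 4.6: 1.
PR = 2/6 × 100 = 33.3

33.3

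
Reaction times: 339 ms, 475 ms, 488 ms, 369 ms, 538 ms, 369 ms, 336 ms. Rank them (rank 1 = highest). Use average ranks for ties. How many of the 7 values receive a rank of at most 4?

Sorted (descending): 538, 488, 475, 369, 369, 339, 336
The 2 values of 369 occupy positions 4–5 → average rank (4+5)/2 = 4.5.
Ranks ≤ 4: {1, 2, 3} → 3 values.

3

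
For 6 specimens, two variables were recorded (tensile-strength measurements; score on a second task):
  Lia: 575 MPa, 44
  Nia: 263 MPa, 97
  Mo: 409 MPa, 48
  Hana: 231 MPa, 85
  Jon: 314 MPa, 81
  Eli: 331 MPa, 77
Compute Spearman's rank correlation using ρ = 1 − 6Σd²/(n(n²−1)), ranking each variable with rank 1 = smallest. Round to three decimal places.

-0.943

Ranks of variable 1: 6, 2, 5, 1, 3, 4
Ranks of variable 2: 1, 6, 2, 5, 4, 3
d = r₁ − r₂: 5, -4, 3, -4, -1, 1
d²: 25, 16, 9, 16, 1, 1; Σd² = 68
ρ = 1 − 6·68/(6·35) = 1 − 408/210 = -0.943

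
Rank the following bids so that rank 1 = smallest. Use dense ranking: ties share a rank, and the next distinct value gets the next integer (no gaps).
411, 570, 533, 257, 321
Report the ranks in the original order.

3, 5, 4, 1, 2

Sorted (ascending): 257, 321, 411, 533, 570
No ties — each value takes its position as its rank.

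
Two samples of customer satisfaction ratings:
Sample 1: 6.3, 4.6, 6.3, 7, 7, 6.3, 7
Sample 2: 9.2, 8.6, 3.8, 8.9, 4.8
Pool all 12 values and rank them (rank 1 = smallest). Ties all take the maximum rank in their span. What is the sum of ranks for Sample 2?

Sorted (ascending): 3.8, 4.6, 4.8, 6.3, 6.3, 6.3, 7, 7, 7, 8.6, 8.9, 9.2
The 3 values of 6.3 occupy positions 4–6 → each gets rank 6.
The 3 values of 7 occupy positions 7–9 → each gets rank 9.
Sample 2 values → pooled ranks: 9.2→12, 8.6→10, 3.8→1, 8.9→11, 4.8→3
Rank sum = 12 + 10 + 1 + 11 + 3 = 37

37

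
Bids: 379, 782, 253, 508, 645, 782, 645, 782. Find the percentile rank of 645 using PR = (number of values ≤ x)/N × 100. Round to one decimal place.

62.5

N = 8.
Strictly below 645: 3. Equal to 645: 2.
PR = 5/8 × 100 = 62.5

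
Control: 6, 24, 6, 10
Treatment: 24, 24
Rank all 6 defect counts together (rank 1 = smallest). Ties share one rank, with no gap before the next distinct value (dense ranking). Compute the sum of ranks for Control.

7

Sorted (ascending): 6, 6, 10, 24, 24, 24
The 2 values of 6 share dense rank 1.
The 3 values of 24 share dense rank 3.
Remaining distinct values take the next consecutive integers.
Control values → pooled ranks: 6→1, 24→3, 6→1, 10→2
Rank sum = 1 + 3 + 1 + 2 = 7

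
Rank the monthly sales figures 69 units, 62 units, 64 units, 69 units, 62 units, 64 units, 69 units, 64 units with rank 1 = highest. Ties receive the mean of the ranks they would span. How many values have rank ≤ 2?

Sorted (descending): 69, 69, 69, 64, 64, 64, 62, 62
The 3 values of 69 occupy positions 1–3 → average rank 2.
The 3 values of 64 occupy positions 4–6 → average rank 5.
The 2 values of 62 occupy positions 7–8 → average rank (7+8)/2 = 7.5.
Ranks ≤ 2: {2, 2, 2} → 3 values.

3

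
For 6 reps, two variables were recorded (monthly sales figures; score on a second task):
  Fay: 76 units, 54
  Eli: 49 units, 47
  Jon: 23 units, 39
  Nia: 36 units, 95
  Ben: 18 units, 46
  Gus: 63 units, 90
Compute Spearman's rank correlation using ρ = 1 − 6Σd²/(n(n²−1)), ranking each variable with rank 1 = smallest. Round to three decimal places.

0.543

Ranks of variable 1: 6, 4, 2, 3, 1, 5
Ranks of variable 2: 4, 3, 1, 6, 2, 5
d = r₁ − r₂: 2, 1, 1, -3, -1, 0
d²: 4, 1, 1, 9, 1, 0; Σd² = 16
ρ = 1 − 6·16/(6·35) = 1 − 96/210 = 0.543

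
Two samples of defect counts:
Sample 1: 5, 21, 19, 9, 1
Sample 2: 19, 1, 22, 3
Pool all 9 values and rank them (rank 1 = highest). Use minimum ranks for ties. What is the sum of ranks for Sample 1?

Sorted (descending): 22, 21, 19, 19, 9, 5, 3, 1, 1
The 2 values of 19 occupy positions 3–4 → each gets rank 3.
The 2 values of 1 occupy positions 8–9 → each gets rank 8.
Sample 1 values → pooled ranks: 5→6, 21→2, 19→3, 9→5, 1→8
Rank sum = 6 + 2 + 3 + 5 + 8 = 24

24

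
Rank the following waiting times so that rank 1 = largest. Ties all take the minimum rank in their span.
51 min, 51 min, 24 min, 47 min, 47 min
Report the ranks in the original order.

Sorted (descending): 51, 51, 47, 47, 24
The 2 values of 51 occupy positions 1–2 → each gets rank 1.
The 2 values of 47 occupy positions 3–4 → each gets rank 3.

1, 1, 5, 3, 3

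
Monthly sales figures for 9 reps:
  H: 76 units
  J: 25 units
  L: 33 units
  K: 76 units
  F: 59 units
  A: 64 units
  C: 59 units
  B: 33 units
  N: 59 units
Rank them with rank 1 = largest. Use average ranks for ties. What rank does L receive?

7.5

Sorted (descending): 76, 76, 64, 59, 59, 59, 33, 33, 25
The 2 values of 76 occupy positions 1–2 → average rank (1+2)/2 = 1.5.
The 3 values of 59 occupy positions 4–6 → average rank 5.
The 2 values of 33 occupy positions 7–8 → average rank (7+8)/2 = 7.5.
L has value 33 units → rank 7.5.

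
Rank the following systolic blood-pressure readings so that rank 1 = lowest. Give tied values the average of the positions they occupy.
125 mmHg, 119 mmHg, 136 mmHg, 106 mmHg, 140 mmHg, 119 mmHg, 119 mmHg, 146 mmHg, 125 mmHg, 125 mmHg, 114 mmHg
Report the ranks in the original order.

Sorted (ascending): 106, 114, 119, 119, 119, 125, 125, 125, 136, 140, 146
The 3 values of 119 occupy positions 3–5 → average rank 4.
The 3 values of 125 occupy positions 6–8 → average rank 7.

7, 4, 9, 1, 10, 4, 4, 11, 7, 7, 2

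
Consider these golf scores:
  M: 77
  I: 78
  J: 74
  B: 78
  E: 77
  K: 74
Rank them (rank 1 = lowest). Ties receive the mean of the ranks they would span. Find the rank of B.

5.5

Sorted (ascending): 74, 74, 77, 77, 78, 78
The 2 values of 74 occupy positions 1–2 → average rank (1+2)/2 = 1.5.
The 2 values of 77 occupy positions 3–4 → average rank (3+4)/2 = 3.5.
The 2 values of 78 occupy positions 5–6 → average rank (5+6)/2 = 5.5.
B has value 78 → rank 5.5.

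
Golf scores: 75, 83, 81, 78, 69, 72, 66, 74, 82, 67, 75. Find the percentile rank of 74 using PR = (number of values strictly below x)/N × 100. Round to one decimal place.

N = 11.
Strictly below 74: 4. Equal to 74: 1.
PR = 4/11 × 100 = 36.4

36.4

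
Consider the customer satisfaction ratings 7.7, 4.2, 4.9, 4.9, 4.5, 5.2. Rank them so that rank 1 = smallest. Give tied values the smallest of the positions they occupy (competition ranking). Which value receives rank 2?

Sorted (ascending): 4.2, 4.5, 4.9, 4.9, 5.2, 7.7
The 2 values of 4.9 occupy positions 3–4 → each gets rank 3.
Rank 2 → value 4.5.

4.5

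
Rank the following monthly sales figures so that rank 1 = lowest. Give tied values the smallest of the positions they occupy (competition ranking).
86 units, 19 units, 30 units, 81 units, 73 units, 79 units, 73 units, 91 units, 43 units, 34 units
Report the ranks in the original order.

9, 1, 2, 8, 5, 7, 5, 10, 4, 3

Sorted (ascending): 19, 30, 34, 43, 73, 73, 79, 81, 86, 91
The 2 values of 73 occupy positions 5–6 → each gets rank 5.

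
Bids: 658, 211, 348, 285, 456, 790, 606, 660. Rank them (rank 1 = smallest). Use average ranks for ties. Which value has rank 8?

Sorted (ascending): 211, 285, 348, 456, 606, 658, 660, 790
No ties — each value takes its position as its rank.
Rank 8 → value 790.

790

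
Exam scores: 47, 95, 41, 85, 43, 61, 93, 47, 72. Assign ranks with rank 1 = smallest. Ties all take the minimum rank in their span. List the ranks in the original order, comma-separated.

3, 9, 1, 7, 2, 5, 8, 3, 6

Sorted (ascending): 41, 43, 47, 47, 61, 72, 85, 93, 95
The 2 values of 47 occupy positions 3–4 → each gets rank 3.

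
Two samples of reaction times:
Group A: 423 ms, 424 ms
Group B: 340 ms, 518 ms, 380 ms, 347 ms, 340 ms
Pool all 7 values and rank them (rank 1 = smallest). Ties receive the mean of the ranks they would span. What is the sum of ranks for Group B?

17

Sorted (ascending): 340, 340, 347, 380, 423, 424, 518
The 2 values of 340 occupy positions 1–2 → average rank (1+2)/2 = 1.5.
Group B values → pooled ranks: 340→1.5, 518→7, 380→4, 347→3, 340→1.5
Rank sum = 1.5 + 7 + 4 + 3 + 1.5 = 17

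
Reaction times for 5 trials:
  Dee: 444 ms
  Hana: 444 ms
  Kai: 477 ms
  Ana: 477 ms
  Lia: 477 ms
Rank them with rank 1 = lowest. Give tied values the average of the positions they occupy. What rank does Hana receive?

Sorted (ascending): 444, 444, 477, 477, 477
The 2 values of 444 occupy positions 1–2 → average rank (1+2)/2 = 1.5.
The 3 values of 477 occupy positions 3–5 → average rank 4.
Hana has value 444 ms → rank 1.5.

1.5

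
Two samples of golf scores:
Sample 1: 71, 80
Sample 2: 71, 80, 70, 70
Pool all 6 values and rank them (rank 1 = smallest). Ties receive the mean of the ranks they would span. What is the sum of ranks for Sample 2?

Sorted (ascending): 70, 70, 71, 71, 80, 80
The 2 values of 70 occupy positions 1–2 → average rank (1+2)/2 = 1.5.
The 2 values of 71 occupy positions 3–4 → average rank (3+4)/2 = 3.5.
The 2 values of 80 occupy positions 5–6 → average rank (5+6)/2 = 5.5.
Sample 2 values → pooled ranks: 71→3.5, 80→5.5, 70→1.5, 70→1.5
Rank sum = 3.5 + 5.5 + 1.5 + 1.5 = 12

12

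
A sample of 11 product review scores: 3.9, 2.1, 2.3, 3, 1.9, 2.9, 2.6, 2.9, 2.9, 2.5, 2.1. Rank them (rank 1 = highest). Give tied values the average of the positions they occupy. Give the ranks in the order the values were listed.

1, 9.5, 8, 2, 11, 4, 6, 4, 4, 7, 9.5

Sorted (descending): 3.9, 3, 2.9, 2.9, 2.9, 2.6, 2.5, 2.3, 2.1, 2.1, 1.9
The 3 values of 2.9 occupy positions 3–5 → average rank 4.
The 2 values of 2.1 occupy positions 9–10 → average rank (9+10)/2 = 9.5.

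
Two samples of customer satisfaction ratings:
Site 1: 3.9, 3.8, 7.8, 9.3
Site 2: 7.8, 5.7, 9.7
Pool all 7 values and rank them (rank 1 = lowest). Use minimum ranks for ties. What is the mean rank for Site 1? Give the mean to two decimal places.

3.25

Sorted (ascending): 3.8, 3.9, 5.7, 7.8, 7.8, 9.3, 9.7
The 2 values of 7.8 occupy positions 4–5 → each gets rank 4.
Site 1 values → pooled ranks: 3.9→2, 3.8→1, 7.8→4, 9.3→6
Mean rank = (2 + 1 + 4 + 6) / 4 = 3.25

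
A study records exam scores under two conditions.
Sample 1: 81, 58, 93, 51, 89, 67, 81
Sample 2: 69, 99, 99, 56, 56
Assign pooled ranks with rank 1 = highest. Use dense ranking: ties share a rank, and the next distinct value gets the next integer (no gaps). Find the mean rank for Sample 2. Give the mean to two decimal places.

Sorted (descending): 99, 99, 93, 89, 81, 81, 69, 67, 58, 56, 56, 51
The 2 values of 99 share dense rank 1.
The 2 values of 81 share dense rank 4.
The 2 values of 56 share dense rank 8.
Remaining distinct values take the next consecutive integers.
Sample 2 values → pooled ranks: 69→5, 99→1, 99→1, 56→8, 56→8
Mean rank = (5 + 1 + 1 + 8 + 8) / 5 = 4.60

4.60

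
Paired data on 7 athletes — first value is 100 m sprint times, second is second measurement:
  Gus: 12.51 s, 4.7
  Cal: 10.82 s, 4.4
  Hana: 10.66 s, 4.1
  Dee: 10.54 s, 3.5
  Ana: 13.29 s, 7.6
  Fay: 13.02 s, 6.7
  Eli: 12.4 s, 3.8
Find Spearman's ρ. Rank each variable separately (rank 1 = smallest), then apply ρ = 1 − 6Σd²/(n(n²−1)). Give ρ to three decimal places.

0.893

Ranks of variable 1: 5, 3, 2, 1, 7, 6, 4
Ranks of variable 2: 5, 4, 3, 1, 7, 6, 2
d = r₁ − r₂: 0, -1, -1, 0, 0, 0, 2
d²: 0, 1, 1, 0, 0, 0, 4; Σd² = 6
ρ = 1 − 6·6/(7·48) = 1 − 36/336 = 0.893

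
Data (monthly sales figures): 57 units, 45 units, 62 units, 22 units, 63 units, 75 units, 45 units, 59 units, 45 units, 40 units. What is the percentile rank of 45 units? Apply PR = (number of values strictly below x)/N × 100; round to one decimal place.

N = 10.
Strictly below 45: 2. Equal to 45: 3.
PR = 2/10 × 100 = 20.0

20.0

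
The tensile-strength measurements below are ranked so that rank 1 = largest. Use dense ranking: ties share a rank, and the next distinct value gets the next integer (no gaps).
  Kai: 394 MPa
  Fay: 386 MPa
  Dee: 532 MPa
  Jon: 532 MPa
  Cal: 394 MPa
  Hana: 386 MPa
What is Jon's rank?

Sorted (descending): 532, 532, 394, 394, 386, 386
The 2 values of 532 share dense rank 1.
The 2 values of 394 share dense rank 2.
The 2 values of 386 share dense rank 3.
Jon has value 532 MPa → rank 1.

1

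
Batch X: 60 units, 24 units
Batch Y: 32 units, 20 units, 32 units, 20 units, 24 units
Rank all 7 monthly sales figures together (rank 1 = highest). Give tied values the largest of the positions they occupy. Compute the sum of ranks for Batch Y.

Sorted (descending): 60, 32, 32, 24, 24, 20, 20
The 2 values of 32 occupy positions 2–3 → each gets rank 3.
The 2 values of 24 occupy positions 4–5 → each gets rank 5.
The 2 values of 20 occupy positions 6–7 → each gets rank 7.
Batch Y values → pooled ranks: 32→3, 20→7, 32→3, 20→7, 24→5
Rank sum = 3 + 7 + 3 + 7 + 5 = 25

25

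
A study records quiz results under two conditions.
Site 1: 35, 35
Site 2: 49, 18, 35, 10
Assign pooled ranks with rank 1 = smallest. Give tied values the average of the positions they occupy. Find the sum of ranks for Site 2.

13

Sorted (ascending): 10, 18, 35, 35, 35, 49
The 3 values of 35 occupy positions 3–5 → average rank 4.
Site 2 values → pooled ranks: 49→6, 18→2, 35→4, 10→1
Rank sum = 6 + 2 + 4 + 1 = 13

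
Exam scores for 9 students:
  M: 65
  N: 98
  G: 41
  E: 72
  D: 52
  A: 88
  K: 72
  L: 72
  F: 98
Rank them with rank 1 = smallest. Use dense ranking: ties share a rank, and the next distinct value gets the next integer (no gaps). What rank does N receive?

6

Sorted (ascending): 41, 52, 65, 72, 72, 72, 88, 98, 98
The 3 values of 72 share dense rank 4.
The 2 values of 98 share dense rank 6.
Remaining distinct values take the next consecutive integers.
N has value 98 → rank 6.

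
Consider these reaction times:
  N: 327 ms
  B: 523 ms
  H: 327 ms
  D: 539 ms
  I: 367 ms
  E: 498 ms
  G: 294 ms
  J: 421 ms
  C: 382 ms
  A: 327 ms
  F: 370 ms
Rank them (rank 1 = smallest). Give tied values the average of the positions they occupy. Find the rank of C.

7

Sorted (ascending): 294, 327, 327, 327, 367, 370, 382, 421, 498, 523, 539
The 3 values of 327 occupy positions 2–4 → average rank 3.
C has value 382 ms → rank 7.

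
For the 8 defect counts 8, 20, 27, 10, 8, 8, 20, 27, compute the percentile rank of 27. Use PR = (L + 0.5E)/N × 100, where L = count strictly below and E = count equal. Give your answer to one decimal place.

N = 8.
Strictly below 27: 6. Equal to 27: 2.
PR = (6 + 0.5·2)/8 × 100 = 87.5

87.5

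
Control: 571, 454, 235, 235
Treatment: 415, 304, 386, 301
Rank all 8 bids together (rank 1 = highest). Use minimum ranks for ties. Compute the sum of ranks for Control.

Sorted (descending): 571, 454, 415, 386, 304, 301, 235, 235
The 2 values of 235 occupy positions 7–8 → each gets rank 7.
Control values → pooled ranks: 571→1, 454→2, 235→7, 235→7
Rank sum = 1 + 2 + 7 + 7 = 17

17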